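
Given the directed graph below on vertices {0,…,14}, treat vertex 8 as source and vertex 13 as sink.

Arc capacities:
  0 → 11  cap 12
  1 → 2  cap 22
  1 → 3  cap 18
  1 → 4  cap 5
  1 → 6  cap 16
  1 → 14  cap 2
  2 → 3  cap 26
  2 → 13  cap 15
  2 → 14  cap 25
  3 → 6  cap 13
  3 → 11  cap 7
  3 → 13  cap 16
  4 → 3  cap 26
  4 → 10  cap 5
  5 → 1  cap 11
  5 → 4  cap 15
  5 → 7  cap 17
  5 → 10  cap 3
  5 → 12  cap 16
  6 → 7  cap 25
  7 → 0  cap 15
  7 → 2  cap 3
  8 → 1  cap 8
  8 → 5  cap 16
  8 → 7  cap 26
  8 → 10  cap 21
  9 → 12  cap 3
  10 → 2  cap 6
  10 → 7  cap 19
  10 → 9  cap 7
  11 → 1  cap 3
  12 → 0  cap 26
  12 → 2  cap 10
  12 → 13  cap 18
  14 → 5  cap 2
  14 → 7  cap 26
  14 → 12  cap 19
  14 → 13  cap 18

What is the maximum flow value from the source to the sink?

Maximum flow value: 39

augment #1: 8→1→2→13 bottleneck 8, total now 8
augment #2: 8→5→12→13 bottleneck 16, total now 24
augment #3: 8→7→2→13 bottleneck 3, total now 27
augment #4: 8→10→2→13 bottleneck 4, total now 31
augment #5: 8→10→2→3→13 bottleneck 2, total now 33
augment #6: 8→10→9→12→13 bottleneck 2, total now 35
augment #7: 8→7→0→11→1→3→13 bottleneck 3, total now 38
augment #8: 8→10→9→12→2→3→13 bottleneck 1, total now 39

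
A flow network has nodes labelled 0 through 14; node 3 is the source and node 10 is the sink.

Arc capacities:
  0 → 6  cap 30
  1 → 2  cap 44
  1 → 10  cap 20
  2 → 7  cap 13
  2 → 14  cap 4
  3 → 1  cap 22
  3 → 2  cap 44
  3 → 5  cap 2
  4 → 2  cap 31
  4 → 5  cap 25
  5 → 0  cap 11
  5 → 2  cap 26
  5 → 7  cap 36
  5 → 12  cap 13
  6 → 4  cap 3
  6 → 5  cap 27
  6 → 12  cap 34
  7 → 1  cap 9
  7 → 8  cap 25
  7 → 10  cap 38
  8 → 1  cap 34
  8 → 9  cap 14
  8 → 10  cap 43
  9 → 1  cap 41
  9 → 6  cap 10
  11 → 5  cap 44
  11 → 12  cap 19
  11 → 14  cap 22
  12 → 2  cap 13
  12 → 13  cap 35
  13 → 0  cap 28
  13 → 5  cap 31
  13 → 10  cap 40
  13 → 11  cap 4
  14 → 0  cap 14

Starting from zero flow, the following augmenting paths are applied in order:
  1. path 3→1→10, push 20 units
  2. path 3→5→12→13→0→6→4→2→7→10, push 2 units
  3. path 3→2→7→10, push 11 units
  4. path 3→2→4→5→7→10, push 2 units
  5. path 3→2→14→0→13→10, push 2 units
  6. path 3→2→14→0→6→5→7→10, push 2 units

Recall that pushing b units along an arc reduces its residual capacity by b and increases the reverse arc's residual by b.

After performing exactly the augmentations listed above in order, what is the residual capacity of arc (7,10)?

after path 1 (3→1→10, push 20): res(7,10)=38
after path 2 (3→5→12→13→0→6→4→2→7→10, push 2): res(7,10)=36
after path 3 (3→2→7→10, push 11): res(7,10)=25
after path 4 (3→2→4→5→7→10, push 2): res(7,10)=23
after path 5 (3→2→14→0→13→10, push 2): res(7,10)=23
after path 6 (3→2→14→0→6→5→7→10, push 2): res(7,10)=21

Residual capacity of (7,10): 21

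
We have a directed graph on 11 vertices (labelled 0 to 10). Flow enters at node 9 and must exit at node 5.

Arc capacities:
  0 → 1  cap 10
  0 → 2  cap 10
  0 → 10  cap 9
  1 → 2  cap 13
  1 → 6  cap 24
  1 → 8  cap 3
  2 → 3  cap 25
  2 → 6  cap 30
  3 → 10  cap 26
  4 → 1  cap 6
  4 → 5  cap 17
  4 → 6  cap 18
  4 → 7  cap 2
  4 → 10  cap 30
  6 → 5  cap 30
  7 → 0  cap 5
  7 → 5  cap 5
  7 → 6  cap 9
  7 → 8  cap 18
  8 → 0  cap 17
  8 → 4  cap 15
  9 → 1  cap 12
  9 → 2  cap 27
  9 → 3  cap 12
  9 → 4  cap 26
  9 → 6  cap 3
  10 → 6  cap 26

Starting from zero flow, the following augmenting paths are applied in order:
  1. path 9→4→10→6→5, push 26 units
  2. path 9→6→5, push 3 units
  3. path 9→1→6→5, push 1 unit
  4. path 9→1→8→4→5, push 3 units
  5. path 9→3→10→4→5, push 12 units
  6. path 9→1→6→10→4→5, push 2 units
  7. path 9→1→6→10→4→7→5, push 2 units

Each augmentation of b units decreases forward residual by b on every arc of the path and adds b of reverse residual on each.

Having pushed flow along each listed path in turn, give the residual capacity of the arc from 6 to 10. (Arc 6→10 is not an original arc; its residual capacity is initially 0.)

Residual capacity of (6,10): 22

after path 1 (9→4→10→6→5, push 26): res(6,10)=26
after path 2 (9→6→5, push 3): res(6,10)=26
after path 3 (9→1→6→5, push 1): res(6,10)=26
after path 4 (9→1→8→4→5, push 3): res(6,10)=26
after path 5 (9→3→10→4→5, push 12): res(6,10)=26
after path 6 (9→1→6→10→4→5, push 2): res(6,10)=24
after path 7 (9→1→6→10→4→7→5, push 2): res(6,10)=22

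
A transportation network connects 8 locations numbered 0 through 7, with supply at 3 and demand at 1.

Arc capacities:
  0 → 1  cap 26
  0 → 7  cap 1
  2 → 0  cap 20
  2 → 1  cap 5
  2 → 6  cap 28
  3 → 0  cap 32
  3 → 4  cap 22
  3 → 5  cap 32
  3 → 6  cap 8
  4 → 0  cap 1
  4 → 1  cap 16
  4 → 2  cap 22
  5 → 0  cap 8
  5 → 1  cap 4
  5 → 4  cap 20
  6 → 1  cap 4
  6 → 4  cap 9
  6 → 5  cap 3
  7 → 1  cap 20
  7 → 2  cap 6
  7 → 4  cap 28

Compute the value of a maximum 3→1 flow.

augment #1: 3→0→1 bottleneck 26, total now 26
augment #2: 3→4→1 bottleneck 16, total now 42
augment #3: 3→5→1 bottleneck 4, total now 46
augment #4: 3→6→1 bottleneck 4, total now 50
augment #5: 3→0→7→1 bottleneck 1, total now 51
augment #6: 3→4→2→1 bottleneck 5, total now 56

Maximum flow value: 56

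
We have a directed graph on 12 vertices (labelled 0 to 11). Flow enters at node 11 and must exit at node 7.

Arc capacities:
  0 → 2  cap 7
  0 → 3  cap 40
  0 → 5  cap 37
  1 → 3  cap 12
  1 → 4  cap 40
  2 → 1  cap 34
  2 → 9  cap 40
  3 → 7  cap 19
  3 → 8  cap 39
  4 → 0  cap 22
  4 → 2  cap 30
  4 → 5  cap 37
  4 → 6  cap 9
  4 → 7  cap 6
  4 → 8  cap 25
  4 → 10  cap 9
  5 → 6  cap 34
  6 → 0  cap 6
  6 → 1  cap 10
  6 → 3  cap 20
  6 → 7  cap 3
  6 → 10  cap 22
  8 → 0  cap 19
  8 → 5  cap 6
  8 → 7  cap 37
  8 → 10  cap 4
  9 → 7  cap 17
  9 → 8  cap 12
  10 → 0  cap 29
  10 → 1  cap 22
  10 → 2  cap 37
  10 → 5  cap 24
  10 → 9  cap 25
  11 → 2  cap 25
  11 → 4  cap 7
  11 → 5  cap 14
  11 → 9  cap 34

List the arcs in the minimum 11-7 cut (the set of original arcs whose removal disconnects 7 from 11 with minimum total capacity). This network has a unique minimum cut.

Min-cut arcs: {(9,7), (9,8), (11,2), (11,4), (11,5)} (total capacity 75)

augment #1: 11→4→7 push 6
augment #2: 11→9→7 push 17
augment #3: 11→4→6→7 push 1
augment #4: 11→5→6→7 push 2
augment #5: 11→9→8→7 push 12
augment #6: 11→2→1→3→7 push 12
augment #7: 11→5→6→3→7 push 7
augment #8: 11→2→1→4→8→7 push 13
augment #9: 11→5→6→3→8→7 push 5
max flow = 75; residual-reachable set from 11 gives S-side
cut edges (S→T): {(9,7), (9,8), (11,2), (11,4), (11,5)} total cap 75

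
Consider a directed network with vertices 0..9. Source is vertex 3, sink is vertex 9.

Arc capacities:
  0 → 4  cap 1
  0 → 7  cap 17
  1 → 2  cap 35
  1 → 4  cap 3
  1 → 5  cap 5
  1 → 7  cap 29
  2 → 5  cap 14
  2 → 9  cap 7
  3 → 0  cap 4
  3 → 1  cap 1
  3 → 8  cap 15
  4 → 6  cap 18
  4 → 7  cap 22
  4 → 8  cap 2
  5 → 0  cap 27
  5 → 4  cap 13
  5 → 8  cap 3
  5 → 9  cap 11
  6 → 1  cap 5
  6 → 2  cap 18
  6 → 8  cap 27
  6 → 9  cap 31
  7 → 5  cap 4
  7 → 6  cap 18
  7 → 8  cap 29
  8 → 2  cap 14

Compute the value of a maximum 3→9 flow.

augment #1: 3→1→2→9 bottleneck 1, total now 1
augment #2: 3→8→2→9 bottleneck 6, total now 7
augment #3: 3→0→4→6→9 bottleneck 1, total now 8
augment #4: 3→0→7→5→9 bottleneck 3, total now 11
augment #5: 3→8→2→5→9 bottleneck 8, total now 19

Maximum flow value: 19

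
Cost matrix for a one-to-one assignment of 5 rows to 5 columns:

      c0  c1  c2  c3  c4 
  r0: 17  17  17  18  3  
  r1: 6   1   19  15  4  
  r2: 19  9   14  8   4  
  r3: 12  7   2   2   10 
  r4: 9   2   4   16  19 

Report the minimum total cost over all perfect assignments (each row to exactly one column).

optimal assignment: row0→col4 (cost 3), row1→col0 (cost 6), row2→col3 (cost 8), row3→col2 (cost 2), row4→col1 (cost 2)
total = 3 + 6 + 8 + 2 + 2 = 21

Minimum assignment cost: 21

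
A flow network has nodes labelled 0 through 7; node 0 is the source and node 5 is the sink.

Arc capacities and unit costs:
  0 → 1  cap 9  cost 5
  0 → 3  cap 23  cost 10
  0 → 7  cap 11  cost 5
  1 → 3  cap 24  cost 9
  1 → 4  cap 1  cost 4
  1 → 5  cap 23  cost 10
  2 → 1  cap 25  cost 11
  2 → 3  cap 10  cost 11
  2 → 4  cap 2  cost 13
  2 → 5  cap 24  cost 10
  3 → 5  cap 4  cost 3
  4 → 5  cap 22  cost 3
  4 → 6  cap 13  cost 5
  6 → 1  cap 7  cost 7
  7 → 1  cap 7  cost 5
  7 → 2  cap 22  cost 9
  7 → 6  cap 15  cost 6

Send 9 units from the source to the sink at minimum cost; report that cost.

shortest-cost path #1: 0→1→4→5 push 1 @ unit cost 12 (adds 12)
shortest-cost path #2: 0→3→5 push 4 @ unit cost 13 (adds 52)
shortest-cost path #3: 0→1→5 push 4 @ unit cost 15 (adds 60)
total cost = 124

Minimum cost for 9 units: 124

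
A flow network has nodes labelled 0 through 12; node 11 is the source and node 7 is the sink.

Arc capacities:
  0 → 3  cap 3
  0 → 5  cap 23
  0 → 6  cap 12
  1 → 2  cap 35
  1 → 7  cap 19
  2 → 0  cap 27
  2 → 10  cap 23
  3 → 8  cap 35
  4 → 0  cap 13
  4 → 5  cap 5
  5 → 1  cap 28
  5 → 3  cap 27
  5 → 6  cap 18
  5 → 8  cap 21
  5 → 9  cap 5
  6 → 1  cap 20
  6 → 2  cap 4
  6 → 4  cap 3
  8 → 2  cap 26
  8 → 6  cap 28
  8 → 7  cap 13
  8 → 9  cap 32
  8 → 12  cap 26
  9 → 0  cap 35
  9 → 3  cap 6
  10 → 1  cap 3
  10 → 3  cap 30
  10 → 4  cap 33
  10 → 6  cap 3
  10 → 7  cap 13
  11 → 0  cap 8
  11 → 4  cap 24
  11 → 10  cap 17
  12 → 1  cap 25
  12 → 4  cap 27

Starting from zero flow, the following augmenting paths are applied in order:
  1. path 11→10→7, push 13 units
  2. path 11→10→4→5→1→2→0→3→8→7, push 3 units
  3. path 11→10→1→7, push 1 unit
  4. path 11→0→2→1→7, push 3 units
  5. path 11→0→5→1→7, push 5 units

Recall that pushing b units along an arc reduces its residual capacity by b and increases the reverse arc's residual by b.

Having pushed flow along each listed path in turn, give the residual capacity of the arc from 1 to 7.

after path 1 (11→10→7, push 13): res(1,7)=19
after path 2 (11→10→4→5→1→2→0→3→8→7, push 3): res(1,7)=19
after path 3 (11→10→1→7, push 1): res(1,7)=18
after path 4 (11→0→2→1→7, push 3): res(1,7)=15
after path 5 (11→0→5→1→7, push 5): res(1,7)=10

Residual capacity of (1,7): 10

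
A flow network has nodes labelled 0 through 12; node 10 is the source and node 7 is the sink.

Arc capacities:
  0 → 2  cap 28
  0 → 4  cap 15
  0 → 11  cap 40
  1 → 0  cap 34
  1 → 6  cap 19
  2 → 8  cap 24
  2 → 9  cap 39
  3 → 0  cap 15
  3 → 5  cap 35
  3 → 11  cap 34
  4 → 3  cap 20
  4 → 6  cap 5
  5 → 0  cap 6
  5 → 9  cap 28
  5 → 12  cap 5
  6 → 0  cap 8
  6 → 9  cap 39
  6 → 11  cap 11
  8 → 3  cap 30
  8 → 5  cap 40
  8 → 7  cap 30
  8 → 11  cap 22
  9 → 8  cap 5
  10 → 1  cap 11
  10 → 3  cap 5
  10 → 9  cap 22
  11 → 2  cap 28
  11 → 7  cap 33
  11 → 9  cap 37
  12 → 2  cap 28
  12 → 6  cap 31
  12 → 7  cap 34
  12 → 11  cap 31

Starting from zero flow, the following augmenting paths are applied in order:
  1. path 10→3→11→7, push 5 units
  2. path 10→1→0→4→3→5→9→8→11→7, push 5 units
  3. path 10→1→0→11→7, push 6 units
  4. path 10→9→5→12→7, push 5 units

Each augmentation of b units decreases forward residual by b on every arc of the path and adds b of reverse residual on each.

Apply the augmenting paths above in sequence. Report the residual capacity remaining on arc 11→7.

after path 1 (10→3→11→7, push 5): res(11,7)=28
after path 2 (10→1→0→4→3→5→9→8→11→7, push 5): res(11,7)=23
after path 3 (10→1→0→11→7, push 6): res(11,7)=17
after path 4 (10→9→5→12→7, push 5): res(11,7)=17

Residual capacity of (11,7): 17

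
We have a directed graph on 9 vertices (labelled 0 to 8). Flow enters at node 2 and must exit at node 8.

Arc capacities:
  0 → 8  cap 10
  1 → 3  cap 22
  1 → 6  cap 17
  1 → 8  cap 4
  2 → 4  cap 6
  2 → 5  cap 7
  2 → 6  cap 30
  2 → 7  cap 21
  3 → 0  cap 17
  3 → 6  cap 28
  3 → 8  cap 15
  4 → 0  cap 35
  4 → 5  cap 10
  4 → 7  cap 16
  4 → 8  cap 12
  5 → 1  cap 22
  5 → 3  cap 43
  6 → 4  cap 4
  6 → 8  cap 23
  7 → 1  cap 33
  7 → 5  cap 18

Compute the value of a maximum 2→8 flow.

Maximum flow value: 61

augment #1: 2→4→8 bottleneck 6, total now 6
augment #2: 2→6→8 bottleneck 23, total now 29
augment #3: 2→5→1→8 bottleneck 4, total now 33
augment #4: 2→5→3→8 bottleneck 3, total now 36
augment #5: 2→6→4→8 bottleneck 4, total now 40
augment #6: 2→7→1→3→8 bottleneck 12, total now 52
augment #7: 2→7→1→3→0→8 bottleneck 9, total now 61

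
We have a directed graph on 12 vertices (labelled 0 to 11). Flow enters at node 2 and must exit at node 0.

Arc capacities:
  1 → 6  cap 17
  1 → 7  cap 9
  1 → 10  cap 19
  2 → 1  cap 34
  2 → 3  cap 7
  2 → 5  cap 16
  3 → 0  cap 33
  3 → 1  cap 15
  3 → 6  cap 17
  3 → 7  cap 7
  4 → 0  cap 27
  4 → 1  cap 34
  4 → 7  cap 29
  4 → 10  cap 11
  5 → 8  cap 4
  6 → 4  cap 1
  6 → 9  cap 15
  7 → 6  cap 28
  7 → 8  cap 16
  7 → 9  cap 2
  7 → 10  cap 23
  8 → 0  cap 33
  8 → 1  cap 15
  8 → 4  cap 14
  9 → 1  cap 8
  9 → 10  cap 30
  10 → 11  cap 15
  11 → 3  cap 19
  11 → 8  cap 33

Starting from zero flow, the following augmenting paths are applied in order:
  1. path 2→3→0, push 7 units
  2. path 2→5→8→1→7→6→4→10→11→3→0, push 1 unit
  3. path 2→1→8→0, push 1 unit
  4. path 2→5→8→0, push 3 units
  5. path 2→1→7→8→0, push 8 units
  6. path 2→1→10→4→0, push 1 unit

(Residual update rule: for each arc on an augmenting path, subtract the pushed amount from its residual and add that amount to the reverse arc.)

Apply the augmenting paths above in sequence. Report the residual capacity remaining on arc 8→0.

after path 1 (2→3→0, push 7): res(8,0)=33
after path 2 (2→5→8→1→7→6→4→10→11→3→0, push 1): res(8,0)=33
after path 3 (2→1→8→0, push 1): res(8,0)=32
after path 4 (2→5→8→0, push 3): res(8,0)=29
after path 5 (2→1→7→8→0, push 8): res(8,0)=21
after path 6 (2→1→10→4→0, push 1): res(8,0)=21

Residual capacity of (8,0): 21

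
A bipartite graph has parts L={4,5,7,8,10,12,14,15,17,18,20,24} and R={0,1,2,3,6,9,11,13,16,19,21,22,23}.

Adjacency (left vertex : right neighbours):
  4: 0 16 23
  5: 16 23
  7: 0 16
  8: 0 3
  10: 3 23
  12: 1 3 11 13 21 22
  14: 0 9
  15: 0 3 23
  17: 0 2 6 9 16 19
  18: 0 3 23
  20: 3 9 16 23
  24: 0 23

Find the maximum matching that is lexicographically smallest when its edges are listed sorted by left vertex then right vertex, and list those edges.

Lex-smallest maximum matching: {(4,0), (5,16), (8,3), (10,23), (12,1), (14,9), (17,2)}

|M| = 7 (so the lex-smallest maximum matching has 7 edges)
process left vertices in ascending order; for each, take the smallest-labelled available neighbour that still permits 7 edges overall, or leave it unmatched if none does
lex-smallest matching: {4-0, 5-16, 8-3, 10-23, 12-1, 14-9, 17-2}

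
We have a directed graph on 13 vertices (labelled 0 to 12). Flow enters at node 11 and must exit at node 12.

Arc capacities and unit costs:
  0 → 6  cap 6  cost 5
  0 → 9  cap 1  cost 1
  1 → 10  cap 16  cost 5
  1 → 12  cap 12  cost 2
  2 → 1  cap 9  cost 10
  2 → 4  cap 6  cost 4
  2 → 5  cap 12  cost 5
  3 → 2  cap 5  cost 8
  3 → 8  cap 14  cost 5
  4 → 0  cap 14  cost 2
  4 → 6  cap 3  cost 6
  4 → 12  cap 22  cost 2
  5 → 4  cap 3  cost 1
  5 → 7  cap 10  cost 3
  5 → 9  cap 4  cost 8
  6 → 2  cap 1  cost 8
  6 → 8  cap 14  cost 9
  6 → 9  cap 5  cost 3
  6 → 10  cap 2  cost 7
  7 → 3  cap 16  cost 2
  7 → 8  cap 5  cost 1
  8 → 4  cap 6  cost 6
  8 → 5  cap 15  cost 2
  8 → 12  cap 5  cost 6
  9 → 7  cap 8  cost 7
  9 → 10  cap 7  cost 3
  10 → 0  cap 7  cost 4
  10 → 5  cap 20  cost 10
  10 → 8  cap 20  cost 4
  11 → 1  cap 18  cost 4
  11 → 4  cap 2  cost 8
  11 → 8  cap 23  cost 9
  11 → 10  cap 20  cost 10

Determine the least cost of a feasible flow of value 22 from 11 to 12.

Minimum cost for 22 units: 209

shortest-cost path #1: 11→1→12 push 12 @ unit cost 6 (adds 72)
shortest-cost path #2: 11→4→12 push 2 @ unit cost 10 (adds 20)
shortest-cost path #3: 11→8→5→4→12 push 3 @ unit cost 14 (adds 42)
shortest-cost path #4: 11→8→12 push 5 @ unit cost 15 (adds 75)
total cost = 209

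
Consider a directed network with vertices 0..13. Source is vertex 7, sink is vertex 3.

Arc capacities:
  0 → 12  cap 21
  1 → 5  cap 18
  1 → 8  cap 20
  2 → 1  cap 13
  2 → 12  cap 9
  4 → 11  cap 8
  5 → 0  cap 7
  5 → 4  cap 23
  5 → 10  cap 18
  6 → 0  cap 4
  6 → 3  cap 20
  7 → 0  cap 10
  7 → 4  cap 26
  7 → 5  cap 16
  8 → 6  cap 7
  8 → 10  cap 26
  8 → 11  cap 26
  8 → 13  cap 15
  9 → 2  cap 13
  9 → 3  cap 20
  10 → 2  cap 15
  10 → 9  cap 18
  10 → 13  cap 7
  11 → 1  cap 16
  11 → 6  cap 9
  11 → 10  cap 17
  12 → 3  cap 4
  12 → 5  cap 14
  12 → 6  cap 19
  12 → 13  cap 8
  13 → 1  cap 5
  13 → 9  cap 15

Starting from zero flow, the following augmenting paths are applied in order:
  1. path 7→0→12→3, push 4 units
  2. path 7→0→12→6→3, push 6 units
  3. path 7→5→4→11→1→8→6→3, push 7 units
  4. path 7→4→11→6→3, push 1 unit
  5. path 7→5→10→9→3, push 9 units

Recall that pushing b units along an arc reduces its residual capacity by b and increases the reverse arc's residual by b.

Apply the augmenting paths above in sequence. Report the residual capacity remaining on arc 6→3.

Residual capacity of (6,3): 6

after path 1 (7→0→12→3, push 4): res(6,3)=20
after path 2 (7→0→12→6→3, push 6): res(6,3)=14
after path 3 (7→5→4→11→1→8→6→3, push 7): res(6,3)=7
after path 4 (7→4→11→6→3, push 1): res(6,3)=6
after path 5 (7→5→10→9→3, push 9): res(6,3)=6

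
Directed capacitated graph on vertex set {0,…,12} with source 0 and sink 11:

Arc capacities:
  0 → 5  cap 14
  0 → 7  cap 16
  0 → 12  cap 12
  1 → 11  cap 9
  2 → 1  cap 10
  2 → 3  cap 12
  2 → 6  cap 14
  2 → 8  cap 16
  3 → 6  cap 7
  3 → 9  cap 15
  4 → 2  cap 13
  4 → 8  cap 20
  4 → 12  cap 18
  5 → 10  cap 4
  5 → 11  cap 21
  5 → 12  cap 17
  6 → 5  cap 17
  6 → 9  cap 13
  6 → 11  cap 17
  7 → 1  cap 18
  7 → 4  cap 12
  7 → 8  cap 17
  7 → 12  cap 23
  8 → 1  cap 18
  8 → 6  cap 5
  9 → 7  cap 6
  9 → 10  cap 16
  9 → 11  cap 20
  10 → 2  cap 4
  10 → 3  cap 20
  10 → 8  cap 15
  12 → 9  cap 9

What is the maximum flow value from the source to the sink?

augment #1: 0→5→11 bottleneck 14, total now 14
augment #2: 0→7→1→11 bottleneck 9, total now 23
augment #3: 0→12→9→11 bottleneck 9, total now 32
augment #4: 0→7→8→6→11 bottleneck 5, total now 37
augment #5: 0→7→4→2→6→11 bottleneck 2, total now 39

Maximum flow value: 39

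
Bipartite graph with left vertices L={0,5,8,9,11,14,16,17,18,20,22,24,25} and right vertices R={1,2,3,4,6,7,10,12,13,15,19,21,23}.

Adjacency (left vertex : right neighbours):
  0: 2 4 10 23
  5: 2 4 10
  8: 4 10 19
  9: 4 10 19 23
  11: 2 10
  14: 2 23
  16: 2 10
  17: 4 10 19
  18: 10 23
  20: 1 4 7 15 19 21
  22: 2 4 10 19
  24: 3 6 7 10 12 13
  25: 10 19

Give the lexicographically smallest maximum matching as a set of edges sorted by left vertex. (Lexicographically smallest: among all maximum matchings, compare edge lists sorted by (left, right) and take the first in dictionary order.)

|M| = 7 (so the lex-smallest maximum matching has 7 edges)
process left vertices in ascending order; for each, take the smallest-labelled available neighbour that still permits 7 edges overall, or leave it unmatched if none does
lex-smallest matching: {0-2, 5-4, 8-10, 9-19, 14-23, 20-1, 24-3}

Lex-smallest maximum matching: {(0,2), (5,4), (8,10), (9,19), (14,23), (20,1), (24,3)}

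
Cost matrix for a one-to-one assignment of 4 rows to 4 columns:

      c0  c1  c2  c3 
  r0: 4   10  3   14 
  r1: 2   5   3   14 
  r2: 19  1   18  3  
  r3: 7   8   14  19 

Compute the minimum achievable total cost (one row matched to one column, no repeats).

Minimum assignment cost: 16

optimal assignment: row0→col2 (cost 3), row1→col0 (cost 2), row2→col3 (cost 3), row3→col1 (cost 8)
total = 3 + 2 + 3 + 8 = 16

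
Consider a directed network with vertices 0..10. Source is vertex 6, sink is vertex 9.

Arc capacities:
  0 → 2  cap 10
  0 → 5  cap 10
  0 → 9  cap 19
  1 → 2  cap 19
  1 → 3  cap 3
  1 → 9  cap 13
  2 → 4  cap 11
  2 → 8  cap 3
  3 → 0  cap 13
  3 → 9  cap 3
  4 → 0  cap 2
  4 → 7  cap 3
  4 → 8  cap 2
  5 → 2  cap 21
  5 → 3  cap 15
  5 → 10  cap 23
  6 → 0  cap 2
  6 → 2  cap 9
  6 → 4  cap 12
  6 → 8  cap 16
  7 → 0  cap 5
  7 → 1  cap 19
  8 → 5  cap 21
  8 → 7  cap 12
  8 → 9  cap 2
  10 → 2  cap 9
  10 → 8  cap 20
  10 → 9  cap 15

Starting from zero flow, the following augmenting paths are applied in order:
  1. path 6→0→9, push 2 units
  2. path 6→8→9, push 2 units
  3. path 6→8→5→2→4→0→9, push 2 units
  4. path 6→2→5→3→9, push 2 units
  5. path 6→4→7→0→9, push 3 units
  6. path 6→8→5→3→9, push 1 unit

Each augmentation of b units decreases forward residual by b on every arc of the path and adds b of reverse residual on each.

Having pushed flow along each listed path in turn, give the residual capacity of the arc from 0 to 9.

Residual capacity of (0,9): 12

after path 1 (6→0→9, push 2): res(0,9)=17
after path 2 (6→8→9, push 2): res(0,9)=17
after path 3 (6→8→5→2→4→0→9, push 2): res(0,9)=15
after path 4 (6→2→5→3→9, push 2): res(0,9)=15
after path 5 (6→4→7→0→9, push 3): res(0,9)=12
after path 6 (6→8→5→3→9, push 1): res(0,9)=12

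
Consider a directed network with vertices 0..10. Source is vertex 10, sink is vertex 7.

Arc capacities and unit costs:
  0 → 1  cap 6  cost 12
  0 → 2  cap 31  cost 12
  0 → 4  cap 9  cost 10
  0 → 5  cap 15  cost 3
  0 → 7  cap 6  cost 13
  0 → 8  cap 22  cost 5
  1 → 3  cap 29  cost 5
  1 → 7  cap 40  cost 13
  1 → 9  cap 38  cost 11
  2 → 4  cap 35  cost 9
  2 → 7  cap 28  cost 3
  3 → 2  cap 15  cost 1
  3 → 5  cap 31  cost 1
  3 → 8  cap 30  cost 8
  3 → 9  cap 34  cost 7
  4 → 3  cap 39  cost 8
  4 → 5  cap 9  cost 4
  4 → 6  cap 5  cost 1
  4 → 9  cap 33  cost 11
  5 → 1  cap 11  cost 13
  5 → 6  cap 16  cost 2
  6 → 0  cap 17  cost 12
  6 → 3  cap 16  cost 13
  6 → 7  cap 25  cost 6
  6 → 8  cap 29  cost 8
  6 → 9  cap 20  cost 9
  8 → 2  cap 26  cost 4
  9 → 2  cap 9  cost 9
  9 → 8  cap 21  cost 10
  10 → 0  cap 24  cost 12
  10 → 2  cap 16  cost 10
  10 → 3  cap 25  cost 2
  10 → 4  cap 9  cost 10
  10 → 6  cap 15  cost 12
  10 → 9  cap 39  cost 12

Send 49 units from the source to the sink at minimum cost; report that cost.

shortest-cost path #1: 10→3→2→7 push 15 @ unit cost 6 (adds 90)
shortest-cost path #2: 10→3→5→6→7 push 10 @ unit cost 11 (adds 110)
shortest-cost path #3: 10→2→7 push 13 @ unit cost 13 (adds 169)
shortest-cost path #4: 10→4→6→7 push 5 @ unit cost 17 (adds 85)
shortest-cost path #5: 10→6→7 push 6 @ unit cost 18 (adds 108)
total cost = 562

Minimum cost for 49 units: 562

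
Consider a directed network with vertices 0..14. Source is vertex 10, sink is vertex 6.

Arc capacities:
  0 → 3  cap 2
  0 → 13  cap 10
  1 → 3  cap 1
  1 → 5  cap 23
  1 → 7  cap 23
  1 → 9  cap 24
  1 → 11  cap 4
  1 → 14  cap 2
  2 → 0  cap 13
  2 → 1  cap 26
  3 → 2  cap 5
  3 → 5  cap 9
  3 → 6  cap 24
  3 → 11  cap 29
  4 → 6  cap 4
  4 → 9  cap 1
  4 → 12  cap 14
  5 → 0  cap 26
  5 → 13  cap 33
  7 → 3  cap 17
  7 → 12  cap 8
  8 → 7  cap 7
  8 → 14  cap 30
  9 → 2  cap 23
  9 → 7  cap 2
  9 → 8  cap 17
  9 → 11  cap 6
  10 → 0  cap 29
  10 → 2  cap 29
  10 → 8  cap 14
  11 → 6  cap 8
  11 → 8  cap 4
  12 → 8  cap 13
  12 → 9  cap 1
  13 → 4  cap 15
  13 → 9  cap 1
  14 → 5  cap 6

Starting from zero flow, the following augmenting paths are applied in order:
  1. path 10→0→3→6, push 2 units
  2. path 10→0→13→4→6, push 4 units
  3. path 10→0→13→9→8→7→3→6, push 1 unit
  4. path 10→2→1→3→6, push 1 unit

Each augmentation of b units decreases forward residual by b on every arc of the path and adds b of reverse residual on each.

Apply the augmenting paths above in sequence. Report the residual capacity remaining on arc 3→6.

Residual capacity of (3,6): 20

after path 1 (10→0→3→6, push 2): res(3,6)=22
after path 2 (10→0→13→4→6, push 4): res(3,6)=22
after path 3 (10→0→13→9→8→7→3→6, push 1): res(3,6)=21
after path 4 (10→2→1→3→6, push 1): res(3,6)=20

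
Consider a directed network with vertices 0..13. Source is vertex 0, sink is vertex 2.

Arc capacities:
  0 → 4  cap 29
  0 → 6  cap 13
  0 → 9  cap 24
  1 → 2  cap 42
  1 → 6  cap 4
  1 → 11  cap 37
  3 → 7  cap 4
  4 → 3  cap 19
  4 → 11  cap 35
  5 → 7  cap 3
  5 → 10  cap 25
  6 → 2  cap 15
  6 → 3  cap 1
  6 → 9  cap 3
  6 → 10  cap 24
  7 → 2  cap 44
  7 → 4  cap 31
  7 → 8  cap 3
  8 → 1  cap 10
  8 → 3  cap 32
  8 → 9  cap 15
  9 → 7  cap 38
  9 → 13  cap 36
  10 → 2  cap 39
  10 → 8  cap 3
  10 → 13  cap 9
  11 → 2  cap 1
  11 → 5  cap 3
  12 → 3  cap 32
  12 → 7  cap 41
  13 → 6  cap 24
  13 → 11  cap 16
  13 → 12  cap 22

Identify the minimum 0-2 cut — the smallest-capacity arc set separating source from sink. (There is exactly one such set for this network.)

augment #1: 0→6→2 push 13
augment #2: 0→4→11→2 push 1
augment #3: 0→9→7→2 push 24
augment #4: 0→4→3→7→2 push 4
augment #5: 0→4→11→5→7→2 push 3
max flow = 45; residual-reachable set from 0 gives S-side
cut edges (S→T): {(0,6), (0,9), (3,7), (11,2), (11,5)} total cap 45

Min-cut arcs: {(0,6), (0,9), (3,7), (11,2), (11,5)} (total capacity 45)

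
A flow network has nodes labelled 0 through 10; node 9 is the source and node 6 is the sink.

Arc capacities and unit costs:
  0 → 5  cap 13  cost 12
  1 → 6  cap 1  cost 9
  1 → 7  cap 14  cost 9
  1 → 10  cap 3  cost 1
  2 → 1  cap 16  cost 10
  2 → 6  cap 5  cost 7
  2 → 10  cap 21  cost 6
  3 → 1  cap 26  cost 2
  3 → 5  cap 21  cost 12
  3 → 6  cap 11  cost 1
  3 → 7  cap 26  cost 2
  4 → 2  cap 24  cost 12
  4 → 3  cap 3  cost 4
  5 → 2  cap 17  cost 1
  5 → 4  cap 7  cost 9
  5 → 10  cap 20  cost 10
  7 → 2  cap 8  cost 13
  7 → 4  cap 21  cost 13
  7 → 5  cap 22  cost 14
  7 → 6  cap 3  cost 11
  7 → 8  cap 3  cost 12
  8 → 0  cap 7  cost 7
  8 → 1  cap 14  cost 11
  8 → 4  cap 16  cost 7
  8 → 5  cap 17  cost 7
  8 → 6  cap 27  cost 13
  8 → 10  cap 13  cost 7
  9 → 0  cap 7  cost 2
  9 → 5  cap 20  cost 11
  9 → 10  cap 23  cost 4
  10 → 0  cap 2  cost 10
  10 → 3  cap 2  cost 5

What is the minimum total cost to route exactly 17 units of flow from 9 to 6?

Minimum cost for 17 units: 515

shortest-cost path #1: 9→10→3→6 push 2 @ unit cost 10 (adds 20)
shortest-cost path #2: 9→5→2→6 push 5 @ unit cost 19 (adds 95)
shortest-cost path #3: 9→5→4→3→6 push 3 @ unit cost 25 (adds 75)
shortest-cost path #4: 9→5→2→1→6 push 1 @ unit cost 31 (adds 31)
shortest-cost path #5: 9→5→2→1→7→6 push 3 @ unit cost 42 (adds 126)
shortest-cost path #6: 9→5→2→1→7→8→6 push 3 @ unit cost 56 (adds 168)
total cost = 515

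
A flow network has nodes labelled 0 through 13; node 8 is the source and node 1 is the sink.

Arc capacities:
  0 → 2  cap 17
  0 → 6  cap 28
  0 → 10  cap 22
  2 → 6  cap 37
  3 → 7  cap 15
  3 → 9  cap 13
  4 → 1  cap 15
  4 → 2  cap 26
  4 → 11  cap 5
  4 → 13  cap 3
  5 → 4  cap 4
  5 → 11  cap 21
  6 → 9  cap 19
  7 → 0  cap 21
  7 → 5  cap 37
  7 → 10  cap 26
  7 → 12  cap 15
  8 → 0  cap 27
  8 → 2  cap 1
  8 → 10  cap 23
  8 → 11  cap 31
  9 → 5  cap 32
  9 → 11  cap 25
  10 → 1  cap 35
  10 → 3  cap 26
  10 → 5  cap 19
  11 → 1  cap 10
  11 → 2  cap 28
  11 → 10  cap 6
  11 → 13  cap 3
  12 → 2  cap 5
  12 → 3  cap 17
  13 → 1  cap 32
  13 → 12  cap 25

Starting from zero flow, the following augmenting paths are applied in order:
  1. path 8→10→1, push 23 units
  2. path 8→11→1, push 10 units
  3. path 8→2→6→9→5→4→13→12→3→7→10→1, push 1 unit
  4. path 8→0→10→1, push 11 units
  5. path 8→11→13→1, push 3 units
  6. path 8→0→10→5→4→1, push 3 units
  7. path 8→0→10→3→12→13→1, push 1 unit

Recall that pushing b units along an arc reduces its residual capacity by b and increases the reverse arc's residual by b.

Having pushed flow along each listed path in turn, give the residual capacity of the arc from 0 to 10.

Residual capacity of (0,10): 7

after path 1 (8→10→1, push 23): res(0,10)=22
after path 2 (8→11→1, push 10): res(0,10)=22
after path 3 (8→2→6→9→5→4→13→12→3→7→10→1, push 1): res(0,10)=22
after path 4 (8→0→10→1, push 11): res(0,10)=11
after path 5 (8→11→13→1, push 3): res(0,10)=11
after path 6 (8→0→10→5→4→1, push 3): res(0,10)=8
after path 7 (8→0→10→3→12→13→1, push 1): res(0,10)=7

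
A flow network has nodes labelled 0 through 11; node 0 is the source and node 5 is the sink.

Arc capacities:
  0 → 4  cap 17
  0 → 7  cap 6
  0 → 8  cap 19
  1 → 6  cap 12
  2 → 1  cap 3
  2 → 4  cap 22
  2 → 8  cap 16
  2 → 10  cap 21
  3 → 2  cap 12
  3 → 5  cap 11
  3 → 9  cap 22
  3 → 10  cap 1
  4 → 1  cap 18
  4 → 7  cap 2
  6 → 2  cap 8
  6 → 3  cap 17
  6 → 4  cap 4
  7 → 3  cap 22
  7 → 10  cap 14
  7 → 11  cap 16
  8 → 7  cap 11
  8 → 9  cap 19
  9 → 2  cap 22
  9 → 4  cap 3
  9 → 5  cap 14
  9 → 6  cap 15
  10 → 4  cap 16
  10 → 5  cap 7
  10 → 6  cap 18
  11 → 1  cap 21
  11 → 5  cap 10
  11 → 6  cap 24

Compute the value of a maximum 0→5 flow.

augment #1: 0→7→3→5 bottleneck 6, total now 6
augment #2: 0→8→9→5 bottleneck 14, total now 20
augment #3: 0→4→7→3→5 bottleneck 2, total now 22
augment #4: 0→8→7→3→5 bottleneck 3, total now 25
augment #5: 0→8→7→10→5 bottleneck 2, total now 27
augment #6: 0→4→1→6→2→10→5 bottleneck 5, total now 32
augment #7: 0→4→1→6→3→7→11→5 bottleneck 7, total now 39

Maximum flow value: 39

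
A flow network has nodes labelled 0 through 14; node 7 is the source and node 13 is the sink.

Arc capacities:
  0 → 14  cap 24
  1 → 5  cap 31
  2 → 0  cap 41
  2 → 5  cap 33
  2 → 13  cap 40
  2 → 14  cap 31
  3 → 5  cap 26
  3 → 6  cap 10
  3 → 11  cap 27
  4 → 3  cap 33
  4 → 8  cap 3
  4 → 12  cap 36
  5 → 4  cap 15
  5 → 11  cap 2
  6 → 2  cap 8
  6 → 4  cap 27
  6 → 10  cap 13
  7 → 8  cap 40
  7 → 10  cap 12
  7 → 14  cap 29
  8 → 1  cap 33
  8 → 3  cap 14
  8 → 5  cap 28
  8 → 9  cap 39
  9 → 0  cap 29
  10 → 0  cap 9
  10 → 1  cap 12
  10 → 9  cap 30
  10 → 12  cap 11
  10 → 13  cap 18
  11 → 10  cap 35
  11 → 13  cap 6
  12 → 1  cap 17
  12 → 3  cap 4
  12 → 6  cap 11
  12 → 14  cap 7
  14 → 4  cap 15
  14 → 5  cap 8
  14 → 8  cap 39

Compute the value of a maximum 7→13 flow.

augment #1: 7→10→13 bottleneck 12, total now 12
augment #2: 7→8→3→11→13 bottleneck 6, total now 18
augment #3: 7→8→3→6→2→13 bottleneck 8, total now 26
augment #4: 7→8→5→11→10→13 bottleneck 2, total now 28
augment #5: 7→14→4→3→6→10→13 bottleneck 2, total now 30
augment #6: 7→14→4→3→11→10→13 bottleneck 2, total now 32

Maximum flow value: 32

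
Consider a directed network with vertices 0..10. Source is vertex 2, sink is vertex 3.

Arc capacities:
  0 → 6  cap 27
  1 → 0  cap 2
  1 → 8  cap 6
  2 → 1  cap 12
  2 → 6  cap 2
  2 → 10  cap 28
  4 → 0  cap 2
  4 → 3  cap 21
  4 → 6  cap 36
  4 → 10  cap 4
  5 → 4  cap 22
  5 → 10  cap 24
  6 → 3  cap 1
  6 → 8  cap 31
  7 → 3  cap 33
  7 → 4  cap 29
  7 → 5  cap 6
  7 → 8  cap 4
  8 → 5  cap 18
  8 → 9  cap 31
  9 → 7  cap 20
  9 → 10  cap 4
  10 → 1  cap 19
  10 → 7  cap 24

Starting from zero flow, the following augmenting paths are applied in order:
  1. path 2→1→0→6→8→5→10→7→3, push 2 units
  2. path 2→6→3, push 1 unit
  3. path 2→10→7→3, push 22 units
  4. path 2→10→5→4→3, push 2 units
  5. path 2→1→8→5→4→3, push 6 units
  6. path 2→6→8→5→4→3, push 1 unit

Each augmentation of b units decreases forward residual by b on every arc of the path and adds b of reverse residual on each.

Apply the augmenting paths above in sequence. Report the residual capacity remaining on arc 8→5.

after path 1 (2→1→0→6→8→5→10→7→3, push 2): res(8,5)=16
after path 2 (2→6→3, push 1): res(8,5)=16
after path 3 (2→10→7→3, push 22): res(8,5)=16
after path 4 (2→10→5→4→3, push 2): res(8,5)=16
after path 5 (2→1→8→5→4→3, push 6): res(8,5)=10
after path 6 (2→6→8→5→4→3, push 1): res(8,5)=9

Residual capacity of (8,5): 9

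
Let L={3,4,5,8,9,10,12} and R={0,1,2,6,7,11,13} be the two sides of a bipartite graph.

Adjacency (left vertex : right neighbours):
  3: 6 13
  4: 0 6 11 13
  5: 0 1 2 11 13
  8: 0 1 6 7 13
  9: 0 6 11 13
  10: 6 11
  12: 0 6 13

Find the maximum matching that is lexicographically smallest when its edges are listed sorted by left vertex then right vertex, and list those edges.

Lex-smallest maximum matching: {(3,6), (4,0), (5,1), (8,7), (9,11), (12,13)}

|M| = 6 (so the lex-smallest maximum matching has 6 edges)
process left vertices in ascending order; for each, take the smallest-labelled available neighbour that still permits 6 edges overall, or leave it unmatched if none does
lex-smallest matching: {3-6, 4-0, 5-1, 8-7, 9-11, 12-13}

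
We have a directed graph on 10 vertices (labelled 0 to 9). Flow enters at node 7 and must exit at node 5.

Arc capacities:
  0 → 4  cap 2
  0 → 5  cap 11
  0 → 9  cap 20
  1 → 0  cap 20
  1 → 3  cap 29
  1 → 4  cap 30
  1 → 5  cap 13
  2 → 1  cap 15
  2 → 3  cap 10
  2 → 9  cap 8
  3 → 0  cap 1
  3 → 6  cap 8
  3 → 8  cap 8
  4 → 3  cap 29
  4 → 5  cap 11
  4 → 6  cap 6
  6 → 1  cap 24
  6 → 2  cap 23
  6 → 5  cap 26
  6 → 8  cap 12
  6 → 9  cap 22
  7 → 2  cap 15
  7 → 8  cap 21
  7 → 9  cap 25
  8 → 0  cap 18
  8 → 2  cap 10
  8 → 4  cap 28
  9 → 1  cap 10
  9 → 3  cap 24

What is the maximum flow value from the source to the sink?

Maximum flow value: 49

augment #1: 7→2→1→5 bottleneck 13, total now 13
augment #2: 7→8→0→5 bottleneck 11, total now 24
augment #3: 7→8→4→5 bottleneck 10, total now 34
augment #4: 7→2→1→4→5 bottleneck 1, total now 35
augment #5: 7→2→3→6→5 bottleneck 1, total now 36
augment #6: 7→9→3→6→5 bottleneck 7, total now 43
augment #7: 7→9→1→4→6→5 bottleneck 6, total now 49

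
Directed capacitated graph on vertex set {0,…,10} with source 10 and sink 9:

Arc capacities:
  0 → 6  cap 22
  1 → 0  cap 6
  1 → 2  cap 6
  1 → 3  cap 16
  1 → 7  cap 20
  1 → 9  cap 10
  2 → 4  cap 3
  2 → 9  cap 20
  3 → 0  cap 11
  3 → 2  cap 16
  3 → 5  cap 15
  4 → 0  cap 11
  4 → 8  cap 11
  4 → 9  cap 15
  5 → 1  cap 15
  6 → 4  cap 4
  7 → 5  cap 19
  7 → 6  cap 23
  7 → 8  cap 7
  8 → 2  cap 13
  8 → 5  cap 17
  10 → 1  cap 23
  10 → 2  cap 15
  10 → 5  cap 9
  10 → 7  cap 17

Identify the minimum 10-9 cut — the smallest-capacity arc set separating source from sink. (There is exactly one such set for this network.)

Min-cut arcs: {(1,9), (2,4), (2,9), (6,4)} (total capacity 37)

augment #1: 10→1→9 push 10
augment #2: 10→2→9 push 15
augment #3: 10→1→2→9 push 5
augment #4: 10→1→2→4→9 push 1
augment #5: 10→7→6→4→9 push 4
augment #6: 10→1→3→2→4→9 push 2
max flow = 37; residual-reachable set from 10 gives S-side
cut edges (S→T): {(1,9), (2,4), (2,9), (6,4)} total cap 37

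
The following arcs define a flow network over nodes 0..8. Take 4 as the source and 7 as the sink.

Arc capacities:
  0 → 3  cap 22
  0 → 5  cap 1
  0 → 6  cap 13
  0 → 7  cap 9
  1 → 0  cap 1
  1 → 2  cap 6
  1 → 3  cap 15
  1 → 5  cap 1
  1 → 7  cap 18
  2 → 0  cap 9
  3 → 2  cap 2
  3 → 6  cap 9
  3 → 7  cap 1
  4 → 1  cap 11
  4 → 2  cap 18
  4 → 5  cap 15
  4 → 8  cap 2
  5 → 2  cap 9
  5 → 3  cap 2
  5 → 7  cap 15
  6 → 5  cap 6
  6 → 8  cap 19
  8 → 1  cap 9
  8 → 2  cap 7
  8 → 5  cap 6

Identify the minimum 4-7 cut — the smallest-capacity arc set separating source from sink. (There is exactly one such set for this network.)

augment #1: 4→1→7 push 11
augment #2: 4→5→7 push 15
augment #3: 4→2→0→7 push 9
augment #4: 4→8→1→7 push 2
max flow = 37; residual-reachable set from 4 gives S-side
cut edges (S→T): {(2,0), (4,1), (4,5), (4,8)} total cap 37

Min-cut arcs: {(2,0), (4,1), (4,5), (4,8)} (total capacity 37)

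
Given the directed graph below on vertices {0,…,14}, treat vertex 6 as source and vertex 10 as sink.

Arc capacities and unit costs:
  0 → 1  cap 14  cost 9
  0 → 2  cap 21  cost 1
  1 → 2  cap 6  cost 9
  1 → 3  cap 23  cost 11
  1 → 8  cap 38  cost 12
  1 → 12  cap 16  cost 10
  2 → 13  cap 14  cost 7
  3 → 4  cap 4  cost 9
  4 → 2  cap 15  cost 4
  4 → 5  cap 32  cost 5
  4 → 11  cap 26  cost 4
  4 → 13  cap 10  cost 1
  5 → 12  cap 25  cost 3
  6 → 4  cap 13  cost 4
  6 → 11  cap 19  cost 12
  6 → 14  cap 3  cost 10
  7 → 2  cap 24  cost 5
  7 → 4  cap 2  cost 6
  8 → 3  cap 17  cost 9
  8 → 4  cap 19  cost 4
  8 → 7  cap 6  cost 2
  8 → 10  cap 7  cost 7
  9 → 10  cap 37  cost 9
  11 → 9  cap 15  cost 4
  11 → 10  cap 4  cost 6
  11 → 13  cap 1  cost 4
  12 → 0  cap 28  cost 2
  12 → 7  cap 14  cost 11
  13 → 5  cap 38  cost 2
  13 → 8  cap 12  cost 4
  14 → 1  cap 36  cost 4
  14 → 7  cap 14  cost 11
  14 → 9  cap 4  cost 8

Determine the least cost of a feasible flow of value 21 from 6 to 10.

Minimum cost for 21 units: 410

shortest-cost path #1: 6→4→11→10 push 4 @ unit cost 14 (adds 56)
shortest-cost path #2: 6→4→13→8→10 push 7 @ unit cost 16 (adds 112)
shortest-cost path #3: 6→4→11→9→10 push 2 @ unit cost 21 (adds 42)
shortest-cost path #4: 6→11→9→10 push 8 @ unit cost 25 (adds 200)
total cost = 410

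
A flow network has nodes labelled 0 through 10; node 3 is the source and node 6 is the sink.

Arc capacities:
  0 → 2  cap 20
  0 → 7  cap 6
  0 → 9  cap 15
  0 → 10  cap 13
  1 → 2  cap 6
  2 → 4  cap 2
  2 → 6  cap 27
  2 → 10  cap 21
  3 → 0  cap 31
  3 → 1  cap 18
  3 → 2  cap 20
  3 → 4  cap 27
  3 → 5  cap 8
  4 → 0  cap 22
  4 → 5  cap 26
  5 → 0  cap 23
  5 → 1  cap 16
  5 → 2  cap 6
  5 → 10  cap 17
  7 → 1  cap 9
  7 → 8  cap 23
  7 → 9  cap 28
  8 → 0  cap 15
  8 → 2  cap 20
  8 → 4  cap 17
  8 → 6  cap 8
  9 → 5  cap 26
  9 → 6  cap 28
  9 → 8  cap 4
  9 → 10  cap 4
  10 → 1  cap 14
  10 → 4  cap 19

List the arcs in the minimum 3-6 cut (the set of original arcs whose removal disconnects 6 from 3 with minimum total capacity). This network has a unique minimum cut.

augment #1: 3→2→6 push 20
augment #2: 3→0→2→6 push 7
augment #3: 3→0→9→6 push 15
augment #4: 3→0→7→8→6 push 6
max flow = 48; residual-reachable set from 3 gives S-side
cut edges (S→T): {(0,7), (0,9), (2,6)} total cap 48

Min-cut arcs: {(0,7), (0,9), (2,6)} (total capacity 48)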